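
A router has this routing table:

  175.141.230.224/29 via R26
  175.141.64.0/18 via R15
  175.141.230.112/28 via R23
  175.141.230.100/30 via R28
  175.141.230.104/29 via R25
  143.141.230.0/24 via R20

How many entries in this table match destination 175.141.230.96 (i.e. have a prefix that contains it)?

No listed prefix contains 175.141.230.96.
Total matching entries: 0.

0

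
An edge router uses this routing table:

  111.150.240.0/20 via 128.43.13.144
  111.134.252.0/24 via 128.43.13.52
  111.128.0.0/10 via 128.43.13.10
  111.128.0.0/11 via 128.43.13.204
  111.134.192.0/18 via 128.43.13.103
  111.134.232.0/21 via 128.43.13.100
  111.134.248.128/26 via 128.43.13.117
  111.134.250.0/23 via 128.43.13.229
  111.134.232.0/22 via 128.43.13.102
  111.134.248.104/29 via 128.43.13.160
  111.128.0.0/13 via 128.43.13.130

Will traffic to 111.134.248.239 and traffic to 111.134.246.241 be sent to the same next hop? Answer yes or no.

111.134.248.239: longest match 111.134.192.0/18 -> 128.43.13.103
111.134.246.241: longest match 111.134.192.0/18 -> 128.43.13.103

yes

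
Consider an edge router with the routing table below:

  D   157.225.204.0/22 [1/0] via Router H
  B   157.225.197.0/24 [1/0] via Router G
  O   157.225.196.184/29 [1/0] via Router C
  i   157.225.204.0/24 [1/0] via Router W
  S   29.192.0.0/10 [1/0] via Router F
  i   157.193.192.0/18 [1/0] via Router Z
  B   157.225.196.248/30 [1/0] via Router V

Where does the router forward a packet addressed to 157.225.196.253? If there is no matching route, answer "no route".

No entry's prefix contains 157.225.196.253; there is no default route.

no route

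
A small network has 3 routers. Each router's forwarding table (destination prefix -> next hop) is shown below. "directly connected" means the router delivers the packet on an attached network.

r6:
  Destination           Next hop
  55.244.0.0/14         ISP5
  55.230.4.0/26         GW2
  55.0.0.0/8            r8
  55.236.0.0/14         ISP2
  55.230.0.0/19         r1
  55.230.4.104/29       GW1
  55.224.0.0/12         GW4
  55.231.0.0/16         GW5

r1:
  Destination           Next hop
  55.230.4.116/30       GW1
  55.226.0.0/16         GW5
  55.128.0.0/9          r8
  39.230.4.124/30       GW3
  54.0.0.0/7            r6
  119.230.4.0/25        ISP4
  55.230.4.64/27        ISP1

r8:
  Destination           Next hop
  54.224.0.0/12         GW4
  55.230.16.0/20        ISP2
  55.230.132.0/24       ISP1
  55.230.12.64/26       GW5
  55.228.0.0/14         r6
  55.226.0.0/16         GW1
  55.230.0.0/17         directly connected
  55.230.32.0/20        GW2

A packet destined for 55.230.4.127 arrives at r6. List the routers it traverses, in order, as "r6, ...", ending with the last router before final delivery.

r6, r1, r8

At r6: longest match for 55.230.4.127 is 55.230.0.0/19 -> r1
At r1: longest match for 55.230.4.127 is 55.128.0.0/9 -> r8
At r8: longest match for 55.230.4.127 is 55.230.0.0/17 -> directly connected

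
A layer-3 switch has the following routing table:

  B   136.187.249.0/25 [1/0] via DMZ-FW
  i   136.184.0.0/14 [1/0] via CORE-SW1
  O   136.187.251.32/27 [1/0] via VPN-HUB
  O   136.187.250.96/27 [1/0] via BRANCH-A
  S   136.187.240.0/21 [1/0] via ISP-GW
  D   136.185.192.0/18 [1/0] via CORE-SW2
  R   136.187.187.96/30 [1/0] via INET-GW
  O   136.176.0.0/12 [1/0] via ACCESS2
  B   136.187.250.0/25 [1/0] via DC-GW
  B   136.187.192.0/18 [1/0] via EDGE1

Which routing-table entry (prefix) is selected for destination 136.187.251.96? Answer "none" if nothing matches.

136.187.192.0/18

Entries matching 136.187.251.96:
  136.176.0.0/12 (136.176.0.0 - 136.191.255.255)
  136.184.0.0/14 (136.184.0.0 - 136.187.255.255)
  136.187.192.0/18 (136.187.192.0 - 136.187.255.255)
Most specific is 136.187.192.0/18.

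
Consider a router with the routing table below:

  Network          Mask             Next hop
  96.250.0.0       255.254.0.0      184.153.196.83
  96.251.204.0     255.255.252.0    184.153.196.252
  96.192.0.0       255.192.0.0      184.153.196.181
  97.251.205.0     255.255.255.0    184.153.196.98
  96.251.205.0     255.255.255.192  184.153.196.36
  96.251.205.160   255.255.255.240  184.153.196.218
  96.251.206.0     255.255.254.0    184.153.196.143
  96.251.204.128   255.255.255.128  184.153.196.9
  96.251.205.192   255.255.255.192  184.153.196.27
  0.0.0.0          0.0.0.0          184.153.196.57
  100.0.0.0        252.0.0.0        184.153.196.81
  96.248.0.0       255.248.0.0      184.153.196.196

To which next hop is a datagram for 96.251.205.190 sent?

Routes whose prefix contains 96.251.205.190:
  0.0.0.0/0 (default, matches everything) -> 184.153.196.57
  96.192.0.0/10 (96.192.0.0 - 96.255.255.255) -> 184.153.196.181
  96.248.0.0/13 (96.248.0.0 - 96.255.255.255) -> 184.153.196.196
  96.250.0.0/15 (96.250.0.0 - 96.251.255.255) -> 184.153.196.83
  96.251.204.0/22 (96.251.204.0 - 96.251.207.255) -> 184.153.196.252
More-specific entries that do NOT match:
  96.251.205.160/28 (96.251.205.160 - 96.251.205.175) does not contain 96.251.205.190
  96.251.205.0/26 (96.251.205.0 - 96.251.205.63) does not contain 96.251.205.190
  96.251.205.192/26 (96.251.205.192 - 96.251.205.255) does not contain 96.251.205.190
  96.251.204.128/25 (96.251.204.128 - 96.251.204.255) does not contain 96.251.205.190
  97.251.205.0/24 (97.251.205.0 - 97.251.205.255) does not contain 96.251.205.190
  96.251.206.0/23 (96.251.206.0 - 96.251.207.255) does not contain 96.251.205.190
Longest matching prefix is /22 -> next hop 184.153.196.252.

184.153.196.252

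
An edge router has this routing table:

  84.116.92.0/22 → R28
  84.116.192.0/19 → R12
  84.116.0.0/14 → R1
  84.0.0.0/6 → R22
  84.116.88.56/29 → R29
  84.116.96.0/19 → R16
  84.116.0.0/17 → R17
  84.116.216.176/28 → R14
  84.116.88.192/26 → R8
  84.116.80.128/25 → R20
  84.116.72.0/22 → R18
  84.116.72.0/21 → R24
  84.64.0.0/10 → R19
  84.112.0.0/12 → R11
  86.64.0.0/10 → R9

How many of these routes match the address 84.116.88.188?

Prefixes containing 84.116.88.188:
  84.0.0.0/6 (84.0.0.0 - 87.255.255.255)
  84.64.0.0/10 (84.64.0.0 - 84.127.255.255)
  84.112.0.0/12 (84.112.0.0 - 84.127.255.255)
  84.116.0.0/14 (84.116.0.0 - 84.119.255.255)
  84.116.0.0/17 (84.116.0.0 - 84.116.127.255)
Total matching entries: 5.

5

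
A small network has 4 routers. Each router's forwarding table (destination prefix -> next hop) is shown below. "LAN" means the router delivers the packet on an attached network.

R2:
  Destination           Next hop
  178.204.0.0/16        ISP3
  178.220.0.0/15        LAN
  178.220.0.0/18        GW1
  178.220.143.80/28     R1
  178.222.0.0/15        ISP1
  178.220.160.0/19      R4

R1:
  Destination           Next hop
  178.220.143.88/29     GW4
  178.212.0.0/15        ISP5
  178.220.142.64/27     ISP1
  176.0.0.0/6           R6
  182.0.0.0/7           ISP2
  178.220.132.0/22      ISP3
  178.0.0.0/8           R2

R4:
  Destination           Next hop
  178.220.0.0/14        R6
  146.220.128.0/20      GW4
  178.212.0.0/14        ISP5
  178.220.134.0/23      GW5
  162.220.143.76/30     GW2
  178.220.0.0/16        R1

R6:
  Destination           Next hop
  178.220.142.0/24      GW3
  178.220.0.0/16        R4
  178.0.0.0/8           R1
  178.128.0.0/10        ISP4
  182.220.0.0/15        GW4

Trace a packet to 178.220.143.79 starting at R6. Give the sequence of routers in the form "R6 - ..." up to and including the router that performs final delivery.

At R6: longest match for 178.220.143.79 is 178.220.0.0/16 -> R4
At R4: longest match for 178.220.143.79 is 178.220.0.0/16 -> R1
At R1: longest match for 178.220.143.79 is 178.0.0.0/8 -> R2
At R2: longest match for 178.220.143.79 is 178.220.0.0/15 -> LAN

R6 - R4 - R1 - R2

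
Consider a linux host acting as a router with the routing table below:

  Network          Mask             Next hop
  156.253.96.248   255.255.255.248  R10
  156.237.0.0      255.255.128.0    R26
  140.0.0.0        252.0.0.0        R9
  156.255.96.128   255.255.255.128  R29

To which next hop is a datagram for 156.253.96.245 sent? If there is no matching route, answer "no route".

No entry's prefix contains 156.253.96.245; there is no default route.

no route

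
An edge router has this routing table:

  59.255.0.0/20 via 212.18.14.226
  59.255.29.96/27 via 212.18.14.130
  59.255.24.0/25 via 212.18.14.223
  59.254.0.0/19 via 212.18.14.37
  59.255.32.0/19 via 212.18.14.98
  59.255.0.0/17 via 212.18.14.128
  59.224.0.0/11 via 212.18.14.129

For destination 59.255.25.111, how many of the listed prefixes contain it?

2

Prefixes containing 59.255.25.111:
  59.224.0.0/11 (59.224.0.0 - 59.255.255.255)
  59.255.0.0/17 (59.255.0.0 - 59.255.127.255)
Total matching entries: 2.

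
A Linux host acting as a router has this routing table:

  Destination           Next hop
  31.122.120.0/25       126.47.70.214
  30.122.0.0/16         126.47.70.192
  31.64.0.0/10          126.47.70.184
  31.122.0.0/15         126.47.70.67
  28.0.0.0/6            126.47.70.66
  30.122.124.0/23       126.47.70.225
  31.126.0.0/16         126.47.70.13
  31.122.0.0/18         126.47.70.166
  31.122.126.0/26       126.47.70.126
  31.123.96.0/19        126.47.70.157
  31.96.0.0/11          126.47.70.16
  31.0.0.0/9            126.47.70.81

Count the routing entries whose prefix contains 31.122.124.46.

Prefixes containing 31.122.124.46:
  28.0.0.0/6 (28.0.0.0 - 31.255.255.255)
  31.0.0.0/9 (31.0.0.0 - 31.127.255.255)
  31.64.0.0/10 (31.64.0.0 - 31.127.255.255)
  31.96.0.0/11 (31.96.0.0 - 31.127.255.255)
  31.122.0.0/15 (31.122.0.0 - 31.123.255.255)
Total matching entries: 5.

5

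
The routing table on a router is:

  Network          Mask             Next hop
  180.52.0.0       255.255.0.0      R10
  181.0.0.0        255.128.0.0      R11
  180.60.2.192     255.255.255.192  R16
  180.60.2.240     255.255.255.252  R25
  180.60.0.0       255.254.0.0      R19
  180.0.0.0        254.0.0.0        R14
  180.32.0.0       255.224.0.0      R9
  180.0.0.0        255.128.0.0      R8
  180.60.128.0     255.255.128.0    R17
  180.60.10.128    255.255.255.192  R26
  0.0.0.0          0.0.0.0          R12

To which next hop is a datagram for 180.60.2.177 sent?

R19

Routes whose prefix contains 180.60.2.177:
  0.0.0.0/0 (default, matches everything) -> R12
  180.0.0.0/7 (180.0.0.0 - 181.255.255.255) -> R14
  180.0.0.0/9 (180.0.0.0 - 180.127.255.255) -> R8
  180.32.0.0/11 (180.32.0.0 - 180.63.255.255) -> R9
  180.60.0.0/15 (180.60.0.0 - 180.61.255.255) -> R19
More-specific entries that do NOT match:
  180.60.2.240/30 (180.60.2.240 - 180.60.2.243) does not contain 180.60.2.177
  180.60.2.192/26 (180.60.2.192 - 180.60.2.255) does not contain 180.60.2.177
  180.60.10.128/26 (180.60.10.128 - 180.60.10.191) does not contain 180.60.2.177
  180.60.128.0/17 (180.60.128.0 - 180.60.255.255) does not contain 180.60.2.177
  180.52.0.0/16 (180.52.0.0 - 180.52.255.255) does not contain 180.60.2.177
Longest matching prefix is /15 -> next hop R19.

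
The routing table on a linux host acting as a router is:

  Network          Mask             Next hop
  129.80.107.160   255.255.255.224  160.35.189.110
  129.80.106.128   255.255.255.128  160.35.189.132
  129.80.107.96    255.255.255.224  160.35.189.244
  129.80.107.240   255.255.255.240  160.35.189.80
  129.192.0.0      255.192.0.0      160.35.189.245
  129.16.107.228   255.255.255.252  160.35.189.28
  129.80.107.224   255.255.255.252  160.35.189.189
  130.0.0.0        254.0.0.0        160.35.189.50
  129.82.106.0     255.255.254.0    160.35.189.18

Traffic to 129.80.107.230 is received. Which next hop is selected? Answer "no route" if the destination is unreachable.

No entry's prefix contains 129.80.107.230; there is no default route.

no route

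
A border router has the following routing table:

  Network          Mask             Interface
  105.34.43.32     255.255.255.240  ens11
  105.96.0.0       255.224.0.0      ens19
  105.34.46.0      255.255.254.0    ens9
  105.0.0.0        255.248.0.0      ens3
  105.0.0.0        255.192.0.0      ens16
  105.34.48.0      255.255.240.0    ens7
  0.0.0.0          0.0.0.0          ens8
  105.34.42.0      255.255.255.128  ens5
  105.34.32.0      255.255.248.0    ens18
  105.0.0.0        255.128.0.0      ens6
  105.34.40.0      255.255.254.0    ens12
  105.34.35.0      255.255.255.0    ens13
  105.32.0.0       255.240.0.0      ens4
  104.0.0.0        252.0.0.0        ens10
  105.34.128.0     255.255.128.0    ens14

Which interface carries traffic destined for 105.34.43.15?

Routes whose prefix contains 105.34.43.15:
  0.0.0.0/0 (default, matches everything) -> ens8
  104.0.0.0/6 (104.0.0.0 - 107.255.255.255) -> ens10
  105.0.0.0/9 (105.0.0.0 - 105.127.255.255) -> ens6
  105.0.0.0/10 (105.0.0.0 - 105.63.255.255) -> ens16
  105.32.0.0/12 (105.32.0.0 - 105.47.255.255) -> ens4
More-specific entries that do NOT match:
  105.34.43.32/28 (105.34.43.32 - 105.34.43.47) does not contain 105.34.43.15
  105.34.42.0/25 (105.34.42.0 - 105.34.42.127) does not contain 105.34.43.15
  105.34.35.0/24 (105.34.35.0 - 105.34.35.255) does not contain 105.34.43.15
  105.34.46.0/23 (105.34.46.0 - 105.34.47.255) does not contain 105.34.43.15
  105.34.40.0/23 (105.34.40.0 - 105.34.41.255) does not contain 105.34.43.15
  105.34.32.0/21 (105.34.32.0 - 105.34.39.255) does not contain 105.34.43.15
  105.34.48.0/20 (105.34.48.0 - 105.34.63.255) does not contain 105.34.43.15
  105.34.128.0/17 (105.34.128.0 - 105.34.255.255) does not contain 105.34.43.15
  105.0.0.0/13 (105.0.0.0 - 105.7.255.255) does not contain 105.34.43.15
Longest matching prefix is /12 -> interface ens4.

ens4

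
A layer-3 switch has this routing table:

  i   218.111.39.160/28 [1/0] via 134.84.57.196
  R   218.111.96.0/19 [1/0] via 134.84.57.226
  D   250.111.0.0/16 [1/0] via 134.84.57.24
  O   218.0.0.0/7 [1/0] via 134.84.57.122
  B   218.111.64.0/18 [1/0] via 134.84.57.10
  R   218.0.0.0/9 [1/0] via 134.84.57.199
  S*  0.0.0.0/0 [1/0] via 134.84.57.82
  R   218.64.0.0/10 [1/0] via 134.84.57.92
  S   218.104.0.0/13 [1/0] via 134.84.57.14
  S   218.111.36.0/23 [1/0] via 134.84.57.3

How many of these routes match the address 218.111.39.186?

Prefixes containing 218.111.39.186:
  0.0.0.0/0 (default, matches everything)
  218.0.0.0/7 (218.0.0.0 - 219.255.255.255)
  218.0.0.0/9 (218.0.0.0 - 218.127.255.255)
  218.64.0.0/10 (218.64.0.0 - 218.127.255.255)
  218.104.0.0/13 (218.104.0.0 - 218.111.255.255)
Total matching entries: 5.

5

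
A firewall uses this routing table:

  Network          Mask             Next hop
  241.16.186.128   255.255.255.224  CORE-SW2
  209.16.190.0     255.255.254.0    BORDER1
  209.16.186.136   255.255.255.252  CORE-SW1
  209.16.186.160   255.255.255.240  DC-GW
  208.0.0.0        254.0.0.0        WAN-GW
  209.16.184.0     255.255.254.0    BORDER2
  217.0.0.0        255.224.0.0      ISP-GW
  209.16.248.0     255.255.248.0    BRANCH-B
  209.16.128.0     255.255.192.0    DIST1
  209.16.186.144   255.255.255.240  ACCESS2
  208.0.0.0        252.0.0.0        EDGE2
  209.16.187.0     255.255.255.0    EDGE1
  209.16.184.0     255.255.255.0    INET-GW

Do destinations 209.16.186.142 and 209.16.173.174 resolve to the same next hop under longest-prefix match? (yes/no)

209.16.186.142: longest match 209.16.128.0/18 -> DIST1
209.16.173.174: longest match 209.16.128.0/18 -> DIST1

yes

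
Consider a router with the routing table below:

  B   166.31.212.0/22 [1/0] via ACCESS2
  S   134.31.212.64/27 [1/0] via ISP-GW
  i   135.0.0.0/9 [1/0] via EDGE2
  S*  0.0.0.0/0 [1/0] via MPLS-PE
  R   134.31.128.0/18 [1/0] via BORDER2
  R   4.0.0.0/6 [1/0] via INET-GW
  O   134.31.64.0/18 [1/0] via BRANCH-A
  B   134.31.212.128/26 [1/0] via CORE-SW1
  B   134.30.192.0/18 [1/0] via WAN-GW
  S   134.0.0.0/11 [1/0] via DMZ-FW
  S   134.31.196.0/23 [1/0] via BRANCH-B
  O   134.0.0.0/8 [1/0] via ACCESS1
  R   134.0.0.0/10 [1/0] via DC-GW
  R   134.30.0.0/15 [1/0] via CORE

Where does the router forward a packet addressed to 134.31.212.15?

Routes whose prefix contains 134.31.212.15:
  0.0.0.0/0 (default, matches everything) -> MPLS-PE
  134.0.0.0/8 (134.0.0.0 - 134.255.255.255) -> ACCESS1
  134.0.0.0/10 (134.0.0.0 - 134.63.255.255) -> DC-GW
  134.0.0.0/11 (134.0.0.0 - 134.31.255.255) -> DMZ-FW
  134.30.0.0/15 (134.30.0.0 - 134.31.255.255) -> CORE
More-specific entries that do NOT match:
  134.31.212.64/27 (134.31.212.64 - 134.31.212.95) does not contain 134.31.212.15
  134.31.212.128/26 (134.31.212.128 - 134.31.212.191) does not contain 134.31.212.15
  134.31.196.0/23 (134.31.196.0 - 134.31.197.255) does not contain 134.31.212.15
  166.31.212.0/22 (166.31.212.0 - 166.31.215.255) does not contain 134.31.212.15
  134.31.128.0/18 (134.31.128.0 - 134.31.191.255) does not contain 134.31.212.15
  134.31.64.0/18 (134.31.64.0 - 134.31.127.255) does not contain 134.31.212.15
  134.30.192.0/18 (134.30.192.0 - 134.30.255.255) does not contain 134.31.212.15
Longest matching prefix is /15 -> next hop CORE.

CORE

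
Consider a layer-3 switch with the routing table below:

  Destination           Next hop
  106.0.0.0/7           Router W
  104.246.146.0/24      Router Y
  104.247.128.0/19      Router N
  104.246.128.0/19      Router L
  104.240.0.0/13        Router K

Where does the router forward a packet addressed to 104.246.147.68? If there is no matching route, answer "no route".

Routes whose prefix contains 104.246.147.68:
  104.240.0.0/13 (104.240.0.0 - 104.247.255.255) -> Router K
  104.246.128.0/19 (104.246.128.0 - 104.246.159.255) -> Router L
More-specific entries that do NOT match:
  104.246.146.0/24 (104.246.146.0 - 104.246.146.255) does not contain 104.246.147.68
Longest matching prefix is /19 -> next hop Router L.

Router L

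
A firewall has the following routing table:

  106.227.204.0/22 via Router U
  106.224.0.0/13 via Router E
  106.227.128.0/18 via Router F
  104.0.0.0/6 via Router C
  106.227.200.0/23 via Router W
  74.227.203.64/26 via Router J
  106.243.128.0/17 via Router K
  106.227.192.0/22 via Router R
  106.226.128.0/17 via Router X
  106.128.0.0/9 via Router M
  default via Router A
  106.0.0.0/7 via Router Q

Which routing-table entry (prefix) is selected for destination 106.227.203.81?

Entries matching 106.227.203.81:
  0.0.0.0/0 (default, matches everything)
  104.0.0.0/6 (104.0.0.0 - 107.255.255.255)
  106.0.0.0/7 (106.0.0.0 - 107.255.255.255)
  106.128.0.0/9 (106.128.0.0 - 106.255.255.255)
  106.224.0.0/13 (106.224.0.0 - 106.231.255.255)
Most specific is 106.224.0.0/13.

106.224.0.0/13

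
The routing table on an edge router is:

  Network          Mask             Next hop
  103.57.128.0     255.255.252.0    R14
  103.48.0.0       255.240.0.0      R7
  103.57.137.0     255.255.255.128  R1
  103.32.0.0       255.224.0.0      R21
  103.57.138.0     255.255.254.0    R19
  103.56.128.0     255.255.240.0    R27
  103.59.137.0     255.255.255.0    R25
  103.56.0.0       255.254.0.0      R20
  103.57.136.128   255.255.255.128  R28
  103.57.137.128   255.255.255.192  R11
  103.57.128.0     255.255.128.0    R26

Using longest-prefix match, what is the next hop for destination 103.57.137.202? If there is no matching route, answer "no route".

Routes whose prefix contains 103.57.137.202:
  103.32.0.0/11 (103.32.0.0 - 103.63.255.255) -> R21
  103.48.0.0/12 (103.48.0.0 - 103.63.255.255) -> R7
  103.56.0.0/15 (103.56.0.0 - 103.57.255.255) -> R20
  103.57.128.0/17 (103.57.128.0 - 103.57.255.255) -> R26
More-specific entries that do NOT match:
  103.57.137.128/26 (103.57.137.128 - 103.57.137.191) does not contain 103.57.137.202
  103.57.137.0/25 (103.57.137.0 - 103.57.137.127) does not contain 103.57.137.202
  103.57.136.128/25 (103.57.136.128 - 103.57.136.255) does not contain 103.57.137.202
  103.59.137.0/24 (103.59.137.0 - 103.59.137.255) does not contain 103.57.137.202
  103.57.138.0/23 (103.57.138.0 - 103.57.139.255) does not contain 103.57.137.202
  103.57.128.0/22 (103.57.128.0 - 103.57.131.255) does not contain 103.57.137.202
  103.56.128.0/20 (103.56.128.0 - 103.56.143.255) does not contain 103.57.137.202
Longest matching prefix is /17 -> next hop R26.

R26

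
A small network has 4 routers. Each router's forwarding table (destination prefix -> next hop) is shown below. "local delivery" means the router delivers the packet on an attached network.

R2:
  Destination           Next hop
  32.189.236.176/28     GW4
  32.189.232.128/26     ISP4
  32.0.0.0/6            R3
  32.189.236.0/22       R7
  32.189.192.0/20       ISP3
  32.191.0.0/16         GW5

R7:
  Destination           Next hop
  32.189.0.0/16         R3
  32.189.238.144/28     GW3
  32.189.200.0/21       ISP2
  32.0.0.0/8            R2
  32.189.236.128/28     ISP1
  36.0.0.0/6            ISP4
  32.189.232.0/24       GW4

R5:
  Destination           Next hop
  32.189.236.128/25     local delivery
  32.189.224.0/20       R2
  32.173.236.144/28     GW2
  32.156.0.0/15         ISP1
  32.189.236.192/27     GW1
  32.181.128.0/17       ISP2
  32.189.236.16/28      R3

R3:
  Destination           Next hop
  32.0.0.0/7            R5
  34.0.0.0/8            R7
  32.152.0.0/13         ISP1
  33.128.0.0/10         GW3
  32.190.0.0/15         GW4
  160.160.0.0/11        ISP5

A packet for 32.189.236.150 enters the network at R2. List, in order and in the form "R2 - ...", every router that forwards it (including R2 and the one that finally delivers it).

R2 - R7 - R3 - R5

At R2: longest match for 32.189.236.150 is 32.189.236.0/22 -> R7
At R7: longest match for 32.189.236.150 is 32.189.0.0/16 -> R3
At R3: longest match for 32.189.236.150 is 32.0.0.0/7 -> R5
At R5: longest match for 32.189.236.150 is 32.189.236.128/25 -> local delivery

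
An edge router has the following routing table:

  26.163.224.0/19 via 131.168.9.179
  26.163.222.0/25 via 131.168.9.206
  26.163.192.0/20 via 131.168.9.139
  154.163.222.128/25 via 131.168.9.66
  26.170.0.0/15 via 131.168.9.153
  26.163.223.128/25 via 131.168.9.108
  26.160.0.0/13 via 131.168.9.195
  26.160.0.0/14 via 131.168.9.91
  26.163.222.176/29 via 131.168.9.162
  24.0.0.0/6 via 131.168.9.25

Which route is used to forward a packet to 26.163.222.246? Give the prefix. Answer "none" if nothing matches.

26.160.0.0/14

Entries matching 26.163.222.246:
  24.0.0.0/6 (24.0.0.0 - 27.255.255.255)
  26.160.0.0/13 (26.160.0.0 - 26.167.255.255)
  26.160.0.0/14 (26.160.0.0 - 26.163.255.255)
Most specific is 26.160.0.0/14.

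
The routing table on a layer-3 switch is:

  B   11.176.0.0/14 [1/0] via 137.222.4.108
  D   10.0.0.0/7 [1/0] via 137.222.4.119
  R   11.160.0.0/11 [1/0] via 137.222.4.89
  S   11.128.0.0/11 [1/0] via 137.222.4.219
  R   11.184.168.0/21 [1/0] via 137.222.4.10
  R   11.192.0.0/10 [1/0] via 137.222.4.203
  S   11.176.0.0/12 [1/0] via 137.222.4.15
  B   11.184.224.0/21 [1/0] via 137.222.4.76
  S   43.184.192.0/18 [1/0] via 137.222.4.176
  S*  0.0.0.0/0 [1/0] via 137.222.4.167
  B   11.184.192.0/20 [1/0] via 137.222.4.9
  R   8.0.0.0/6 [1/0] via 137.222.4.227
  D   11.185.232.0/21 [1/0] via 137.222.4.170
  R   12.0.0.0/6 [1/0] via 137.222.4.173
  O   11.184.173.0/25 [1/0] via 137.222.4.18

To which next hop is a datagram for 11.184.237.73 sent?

137.222.4.15

Routes whose prefix contains 11.184.237.73:
  0.0.0.0/0 (default, matches everything) -> 137.222.4.167
  8.0.0.0/6 (8.0.0.0 - 11.255.255.255) -> 137.222.4.227
  10.0.0.0/7 (10.0.0.0 - 11.255.255.255) -> 137.222.4.119
  11.160.0.0/11 (11.160.0.0 - 11.191.255.255) -> 137.222.4.89
  11.176.0.0/12 (11.176.0.0 - 11.191.255.255) -> 137.222.4.15
More-specific entries that do NOT match:
  11.184.173.0/25 (11.184.173.0 - 11.184.173.127) does not contain 11.184.237.73
  11.184.168.0/21 (11.184.168.0 - 11.184.175.255) does not contain 11.184.237.73
  11.184.224.0/21 (11.184.224.0 - 11.184.231.255) does not contain 11.184.237.73
  11.185.232.0/21 (11.185.232.0 - 11.185.239.255) does not contain 11.184.237.73
  11.184.192.0/20 (11.184.192.0 - 11.184.207.255) does not contain 11.184.237.73
  43.184.192.0/18 (43.184.192.0 - 43.184.255.255) does not contain 11.184.237.73
  11.176.0.0/14 (11.176.0.0 - 11.179.255.255) does not contain 11.184.237.73
Longest matching prefix is /12 -> next hop 137.222.4.15.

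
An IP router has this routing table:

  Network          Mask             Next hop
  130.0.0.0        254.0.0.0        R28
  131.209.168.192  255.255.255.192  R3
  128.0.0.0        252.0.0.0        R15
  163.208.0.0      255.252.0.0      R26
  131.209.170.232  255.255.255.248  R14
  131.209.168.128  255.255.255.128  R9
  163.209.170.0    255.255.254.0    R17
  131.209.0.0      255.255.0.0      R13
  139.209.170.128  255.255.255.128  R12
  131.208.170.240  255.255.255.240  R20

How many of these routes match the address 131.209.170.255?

Prefixes containing 131.209.170.255:
  128.0.0.0/6 (128.0.0.0 - 131.255.255.255)
  130.0.0.0/7 (130.0.0.0 - 131.255.255.255)
  131.209.0.0/16 (131.209.0.0 - 131.209.255.255)
Total matching entries: 3.

3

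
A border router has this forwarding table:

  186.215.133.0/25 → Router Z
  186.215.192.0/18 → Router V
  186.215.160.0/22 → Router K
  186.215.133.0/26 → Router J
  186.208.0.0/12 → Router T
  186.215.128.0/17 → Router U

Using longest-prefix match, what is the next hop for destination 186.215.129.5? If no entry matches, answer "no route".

Router U

Routes whose prefix contains 186.215.129.5:
  186.208.0.0/12 (186.208.0.0 - 186.223.255.255) -> Router T
  186.215.128.0/17 (186.215.128.0 - 186.215.255.255) -> Router U
More-specific entries that do NOT match:
  186.215.133.0/26 (186.215.133.0 - 186.215.133.63) does not contain 186.215.129.5
  186.215.133.0/25 (186.215.133.0 - 186.215.133.127) does not contain 186.215.129.5
  186.215.160.0/22 (186.215.160.0 - 186.215.163.255) does not contain 186.215.129.5
  186.215.192.0/18 (186.215.192.0 - 186.215.255.255) does not contain 186.215.129.5
Longest matching prefix is /17 -> next hop Router U.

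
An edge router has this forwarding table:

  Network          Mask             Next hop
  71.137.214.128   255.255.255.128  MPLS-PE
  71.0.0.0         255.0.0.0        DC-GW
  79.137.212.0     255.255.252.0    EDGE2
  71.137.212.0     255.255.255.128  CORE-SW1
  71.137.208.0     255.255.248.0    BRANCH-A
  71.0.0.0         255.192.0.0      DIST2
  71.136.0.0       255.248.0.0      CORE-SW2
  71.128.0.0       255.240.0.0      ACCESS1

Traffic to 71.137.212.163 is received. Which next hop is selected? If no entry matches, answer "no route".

Routes whose prefix contains 71.137.212.163:
  71.0.0.0/8 (71.0.0.0 - 71.255.255.255) -> DC-GW
  71.128.0.0/12 (71.128.0.0 - 71.143.255.255) -> ACCESS1
  71.136.0.0/13 (71.136.0.0 - 71.143.255.255) -> CORE-SW2
  71.137.208.0/21 (71.137.208.0 - 71.137.215.255) -> BRANCH-A
More-specific entries that do NOT match:
  71.137.214.128/25 (71.137.214.128 - 71.137.214.255) does not contain 71.137.212.163
  71.137.212.0/25 (71.137.212.0 - 71.137.212.127) does not contain 71.137.212.163
  79.137.212.0/22 (79.137.212.0 - 79.137.215.255) does not contain 71.137.212.163
Longest matching prefix is /21 -> next hop BRANCH-A.

BRANCH-A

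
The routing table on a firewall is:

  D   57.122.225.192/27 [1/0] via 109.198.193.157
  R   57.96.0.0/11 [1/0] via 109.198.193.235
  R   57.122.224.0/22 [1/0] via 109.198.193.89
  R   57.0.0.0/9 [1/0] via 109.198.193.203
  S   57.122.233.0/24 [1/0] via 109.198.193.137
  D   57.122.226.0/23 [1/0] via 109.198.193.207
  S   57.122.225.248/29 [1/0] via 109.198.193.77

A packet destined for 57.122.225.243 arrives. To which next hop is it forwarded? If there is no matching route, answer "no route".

109.198.193.89

Routes whose prefix contains 57.122.225.243:
  57.0.0.0/9 (57.0.0.0 - 57.127.255.255) -> 109.198.193.203
  57.96.0.0/11 (57.96.0.0 - 57.127.255.255) -> 109.198.193.235
  57.122.224.0/22 (57.122.224.0 - 57.122.227.255) -> 109.198.193.89
More-specific entries that do NOT match:
  57.122.225.248/29 (57.122.225.248 - 57.122.225.255) does not contain 57.122.225.243
  57.122.225.192/27 (57.122.225.192 - 57.122.225.223) does not contain 57.122.225.243
  57.122.233.0/24 (57.122.233.0 - 57.122.233.255) does not contain 57.122.225.243
  57.122.226.0/23 (57.122.226.0 - 57.122.227.255) does not contain 57.122.225.243
Longest matching prefix is /22 -> next hop 109.198.193.89.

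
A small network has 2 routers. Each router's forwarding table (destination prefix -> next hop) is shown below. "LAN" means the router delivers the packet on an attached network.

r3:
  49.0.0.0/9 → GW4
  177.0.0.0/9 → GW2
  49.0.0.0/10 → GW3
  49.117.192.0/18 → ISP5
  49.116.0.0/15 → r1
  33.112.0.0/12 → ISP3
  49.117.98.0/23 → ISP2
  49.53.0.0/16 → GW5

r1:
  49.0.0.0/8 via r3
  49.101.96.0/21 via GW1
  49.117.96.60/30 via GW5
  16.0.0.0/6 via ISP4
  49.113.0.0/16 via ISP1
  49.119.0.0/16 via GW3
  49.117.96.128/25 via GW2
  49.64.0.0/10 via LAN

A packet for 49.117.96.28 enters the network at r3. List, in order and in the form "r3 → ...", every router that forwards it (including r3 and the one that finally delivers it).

r3 → r1

At r3: longest match for 49.117.96.28 is 49.116.0.0/15 -> r1
At r1: longest match for 49.117.96.28 is 49.64.0.0/10 -> LAN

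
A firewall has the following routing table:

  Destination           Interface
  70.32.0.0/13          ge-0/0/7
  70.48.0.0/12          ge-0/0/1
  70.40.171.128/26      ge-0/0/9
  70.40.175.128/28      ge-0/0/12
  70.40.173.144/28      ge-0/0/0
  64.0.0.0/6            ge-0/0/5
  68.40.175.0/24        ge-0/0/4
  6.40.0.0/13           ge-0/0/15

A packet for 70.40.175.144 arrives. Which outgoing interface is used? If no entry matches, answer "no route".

no route

No entry's prefix contains 70.40.175.144; there is no default route.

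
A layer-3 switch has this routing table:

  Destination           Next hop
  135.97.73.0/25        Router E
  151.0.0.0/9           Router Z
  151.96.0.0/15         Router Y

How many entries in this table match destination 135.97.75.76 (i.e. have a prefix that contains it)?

No listed prefix contains 135.97.75.76.
Total matching entries: 0.

0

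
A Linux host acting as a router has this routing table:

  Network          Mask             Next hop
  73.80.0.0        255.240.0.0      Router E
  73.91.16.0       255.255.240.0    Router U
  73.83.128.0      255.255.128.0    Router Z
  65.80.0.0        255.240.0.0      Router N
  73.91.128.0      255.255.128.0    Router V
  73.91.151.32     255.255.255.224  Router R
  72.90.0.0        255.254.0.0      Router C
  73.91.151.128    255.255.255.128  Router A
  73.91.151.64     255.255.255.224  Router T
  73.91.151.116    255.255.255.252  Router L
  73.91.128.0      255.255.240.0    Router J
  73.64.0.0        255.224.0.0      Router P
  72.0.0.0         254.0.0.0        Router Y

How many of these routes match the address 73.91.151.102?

Prefixes containing 73.91.151.102:
  72.0.0.0/7 (72.0.0.0 - 73.255.255.255)
  73.64.0.0/11 (73.64.0.0 - 73.95.255.255)
  73.80.0.0/12 (73.80.0.0 - 73.95.255.255)
  73.91.128.0/17 (73.91.128.0 - 73.91.255.255)
Total matching entries: 4.

4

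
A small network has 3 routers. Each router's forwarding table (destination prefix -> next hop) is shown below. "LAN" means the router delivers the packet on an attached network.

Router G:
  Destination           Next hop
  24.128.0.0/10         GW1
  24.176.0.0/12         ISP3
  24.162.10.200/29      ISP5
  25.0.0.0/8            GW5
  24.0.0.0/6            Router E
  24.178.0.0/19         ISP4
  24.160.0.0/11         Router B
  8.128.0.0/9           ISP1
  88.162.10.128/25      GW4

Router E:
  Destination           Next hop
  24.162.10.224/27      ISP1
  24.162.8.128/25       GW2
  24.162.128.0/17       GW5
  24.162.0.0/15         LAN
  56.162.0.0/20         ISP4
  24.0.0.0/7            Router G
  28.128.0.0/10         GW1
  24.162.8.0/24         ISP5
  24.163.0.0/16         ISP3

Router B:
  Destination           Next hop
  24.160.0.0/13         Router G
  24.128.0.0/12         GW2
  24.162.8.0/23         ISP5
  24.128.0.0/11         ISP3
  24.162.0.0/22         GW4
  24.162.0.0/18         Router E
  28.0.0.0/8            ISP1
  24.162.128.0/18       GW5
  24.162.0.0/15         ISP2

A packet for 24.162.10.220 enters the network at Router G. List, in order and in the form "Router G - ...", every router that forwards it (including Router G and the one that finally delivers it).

Router G - Router B - Router E

At Router G: longest match for 24.162.10.220 is 24.160.0.0/11 -> Router B
At Router B: longest match for 24.162.10.220 is 24.162.0.0/18 -> Router E
At Router E: longest match for 24.162.10.220 is 24.162.0.0/15 -> LAN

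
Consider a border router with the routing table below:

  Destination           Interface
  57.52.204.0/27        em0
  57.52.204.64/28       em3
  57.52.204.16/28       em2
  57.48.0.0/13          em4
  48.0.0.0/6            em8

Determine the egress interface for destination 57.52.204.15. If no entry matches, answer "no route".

Routes whose prefix contains 57.52.204.15:
  57.48.0.0/13 (57.48.0.0 - 57.55.255.255) -> em4
  57.52.204.0/27 (57.52.204.0 - 57.52.204.31) -> em0
More-specific entries that do NOT match:
  57.52.204.64/28 (57.52.204.64 - 57.52.204.79) does not contain 57.52.204.15
  57.52.204.16/28 (57.52.204.16 - 57.52.204.31) does not contain 57.52.204.15
Longest matching prefix is /27 -> interface em0.

em0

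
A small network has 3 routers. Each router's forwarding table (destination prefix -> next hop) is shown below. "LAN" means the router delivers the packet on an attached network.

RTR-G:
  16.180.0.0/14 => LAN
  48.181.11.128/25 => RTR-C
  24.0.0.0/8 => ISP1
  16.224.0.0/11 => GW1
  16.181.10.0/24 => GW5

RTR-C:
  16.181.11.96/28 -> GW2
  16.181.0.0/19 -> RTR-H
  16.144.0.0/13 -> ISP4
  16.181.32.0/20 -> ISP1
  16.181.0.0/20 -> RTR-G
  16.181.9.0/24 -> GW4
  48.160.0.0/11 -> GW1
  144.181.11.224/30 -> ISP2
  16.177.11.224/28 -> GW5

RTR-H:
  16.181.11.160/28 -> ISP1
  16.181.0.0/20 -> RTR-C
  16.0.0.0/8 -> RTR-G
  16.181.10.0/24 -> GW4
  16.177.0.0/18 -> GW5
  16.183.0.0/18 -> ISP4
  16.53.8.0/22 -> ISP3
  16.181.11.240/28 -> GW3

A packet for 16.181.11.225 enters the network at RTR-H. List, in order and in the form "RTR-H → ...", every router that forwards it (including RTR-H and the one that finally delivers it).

RTR-H → RTR-C → RTR-G

At RTR-H: longest match for 16.181.11.225 is 16.181.0.0/20 -> RTR-C
At RTR-C: longest match for 16.181.11.225 is 16.181.0.0/20 -> RTR-G
At RTR-G: longest match for 16.181.11.225 is 16.180.0.0/14 -> LAN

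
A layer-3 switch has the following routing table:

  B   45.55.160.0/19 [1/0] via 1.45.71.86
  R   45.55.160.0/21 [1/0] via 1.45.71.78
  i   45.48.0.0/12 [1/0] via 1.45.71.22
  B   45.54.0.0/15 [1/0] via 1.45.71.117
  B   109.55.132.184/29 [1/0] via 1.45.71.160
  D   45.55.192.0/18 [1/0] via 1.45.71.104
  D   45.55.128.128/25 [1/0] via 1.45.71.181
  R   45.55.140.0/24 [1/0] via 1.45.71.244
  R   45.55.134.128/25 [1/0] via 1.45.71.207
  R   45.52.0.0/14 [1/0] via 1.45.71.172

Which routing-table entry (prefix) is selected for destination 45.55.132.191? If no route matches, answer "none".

45.54.0.0/15

Entries matching 45.55.132.191:
  45.48.0.0/12 (45.48.0.0 - 45.63.255.255)
  45.52.0.0/14 (45.52.0.0 - 45.55.255.255)
  45.54.0.0/15 (45.54.0.0 - 45.55.255.255)
Most specific is 45.54.0.0/15.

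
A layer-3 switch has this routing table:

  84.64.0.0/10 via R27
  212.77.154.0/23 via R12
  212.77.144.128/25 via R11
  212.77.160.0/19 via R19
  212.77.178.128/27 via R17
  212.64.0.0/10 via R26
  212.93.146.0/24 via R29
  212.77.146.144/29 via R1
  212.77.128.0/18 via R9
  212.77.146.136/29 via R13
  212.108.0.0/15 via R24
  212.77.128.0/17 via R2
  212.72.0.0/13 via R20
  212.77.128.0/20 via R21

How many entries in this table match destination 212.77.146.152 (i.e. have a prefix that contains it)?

4

Prefixes containing 212.77.146.152:
  212.64.0.0/10 (212.64.0.0 - 212.127.255.255)
  212.72.0.0/13 (212.72.0.0 - 212.79.255.255)
  212.77.128.0/17 (212.77.128.0 - 212.77.255.255)
  212.77.128.0/18 (212.77.128.0 - 212.77.191.255)
Total matching entries: 4.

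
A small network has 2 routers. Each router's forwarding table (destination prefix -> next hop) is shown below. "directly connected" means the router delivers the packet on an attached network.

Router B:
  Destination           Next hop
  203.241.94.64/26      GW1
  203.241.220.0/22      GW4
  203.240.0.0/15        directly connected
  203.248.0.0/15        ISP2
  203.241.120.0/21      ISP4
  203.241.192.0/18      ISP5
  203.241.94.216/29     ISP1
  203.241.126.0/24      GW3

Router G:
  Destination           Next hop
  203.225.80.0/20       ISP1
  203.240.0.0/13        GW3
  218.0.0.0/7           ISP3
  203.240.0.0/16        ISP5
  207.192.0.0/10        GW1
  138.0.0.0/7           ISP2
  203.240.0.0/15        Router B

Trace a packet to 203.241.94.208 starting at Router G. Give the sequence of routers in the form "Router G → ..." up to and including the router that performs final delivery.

Router G → Router B

At Router G: longest match for 203.241.94.208 is 203.240.0.0/15 -> Router B
At Router B: longest match for 203.241.94.208 is 203.240.0.0/15 -> directly connected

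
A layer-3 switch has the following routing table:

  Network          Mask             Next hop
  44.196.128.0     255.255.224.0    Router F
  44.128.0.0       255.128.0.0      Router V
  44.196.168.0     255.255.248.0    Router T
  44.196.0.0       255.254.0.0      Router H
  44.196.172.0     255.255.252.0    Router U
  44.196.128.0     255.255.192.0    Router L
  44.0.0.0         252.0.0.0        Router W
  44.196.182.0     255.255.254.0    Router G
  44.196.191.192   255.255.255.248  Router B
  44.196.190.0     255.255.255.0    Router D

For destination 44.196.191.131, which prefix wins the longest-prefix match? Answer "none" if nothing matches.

Entries matching 44.196.191.131:
  44.0.0.0/6 (44.0.0.0 - 47.255.255.255)
  44.128.0.0/9 (44.128.0.0 - 44.255.255.255)
  44.196.0.0/15 (44.196.0.0 - 44.197.255.255)
  44.196.128.0/18 (44.196.128.0 - 44.196.191.255)
Most specific is 44.196.128.0/18.

44.196.128.0/18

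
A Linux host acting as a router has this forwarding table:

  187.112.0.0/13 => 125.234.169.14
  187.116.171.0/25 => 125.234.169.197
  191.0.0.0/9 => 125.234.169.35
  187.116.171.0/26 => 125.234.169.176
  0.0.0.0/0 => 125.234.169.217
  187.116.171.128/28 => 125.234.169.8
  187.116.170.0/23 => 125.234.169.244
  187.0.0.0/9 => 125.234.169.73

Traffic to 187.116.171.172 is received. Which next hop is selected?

125.234.169.244

Routes whose prefix contains 187.116.171.172:
  0.0.0.0/0 (default, matches everything) -> 125.234.169.217
  187.0.0.0/9 (187.0.0.0 - 187.127.255.255) -> 125.234.169.73
  187.112.0.0/13 (187.112.0.0 - 187.119.255.255) -> 125.234.169.14
  187.116.170.0/23 (187.116.170.0 - 187.116.171.255) -> 125.234.169.244
More-specific entries that do NOT match:
  187.116.171.128/28 (187.116.171.128 - 187.116.171.143) does not contain 187.116.171.172
  187.116.171.0/26 (187.116.171.0 - 187.116.171.63) does not contain 187.116.171.172
  187.116.171.0/25 (187.116.171.0 - 187.116.171.127) does not contain 187.116.171.172
Longest matching prefix is /23 -> next hop 125.234.169.244.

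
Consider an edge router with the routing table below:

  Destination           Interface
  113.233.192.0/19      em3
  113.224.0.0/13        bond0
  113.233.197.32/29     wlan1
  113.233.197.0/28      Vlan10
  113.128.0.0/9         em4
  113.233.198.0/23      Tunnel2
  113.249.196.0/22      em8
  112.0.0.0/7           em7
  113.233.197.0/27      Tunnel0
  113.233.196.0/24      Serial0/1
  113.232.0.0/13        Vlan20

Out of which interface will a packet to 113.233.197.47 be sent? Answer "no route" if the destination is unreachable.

em3

Routes whose prefix contains 113.233.197.47:
  112.0.0.0/7 (112.0.0.0 - 113.255.255.255) -> em7
  113.128.0.0/9 (113.128.0.0 - 113.255.255.255) -> em4
  113.232.0.0/13 (113.232.0.0 - 113.239.255.255) -> Vlan20
  113.233.192.0/19 (113.233.192.0 - 113.233.223.255) -> em3
More-specific entries that do NOT match:
  113.233.197.32/29 (113.233.197.32 - 113.233.197.39) does not contain 113.233.197.47
  113.233.197.0/28 (113.233.197.0 - 113.233.197.15) does not contain 113.233.197.47
  113.233.197.0/27 (113.233.197.0 - 113.233.197.31) does not contain 113.233.197.47
  113.233.196.0/24 (113.233.196.0 - 113.233.196.255) does not contain 113.233.197.47
  113.233.198.0/23 (113.233.198.0 - 113.233.199.255) does not contain 113.233.197.47
  113.249.196.0/22 (113.249.196.0 - 113.249.199.255) does not contain 113.233.197.47
Longest matching prefix is /19 -> interface em3.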